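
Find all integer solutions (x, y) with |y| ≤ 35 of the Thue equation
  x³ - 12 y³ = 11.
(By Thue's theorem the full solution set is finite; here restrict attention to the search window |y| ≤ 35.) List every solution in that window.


The equation is x³ - 12y³ = 11. For fixed y, x³ = 12·y³ + 11, so a solution requires the RHS to be a perfect cube.
Strategy: iterate y from -35 to 35, compute RHS = 12·y³ + 11, and check whether it is a (positive or negative) perfect cube.
Check small values of y:
  y = 0: RHS = 11 is not a perfect cube.
  y = 1: RHS = 23 is not a perfect cube.
  y = -1: RHS = -1 = (-1)³ ⇒ x = -1 works.
  y = 2: RHS = 107 is not a perfect cube.
  y = -2: RHS = -85 is not a perfect cube.
  y = 3: RHS = 335 is not a perfect cube.
  y = -3: RHS = -313 is not a perfect cube.
Continuing the search up to |y| = 35 finds no further solutions beyond those listed.
Collected solutions: (-1, -1).

Solutions (with |y| ≤ 35): (-1, -1).


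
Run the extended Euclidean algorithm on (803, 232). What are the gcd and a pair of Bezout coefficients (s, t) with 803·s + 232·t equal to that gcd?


Euclidean algorithm on (803, 232) — divide until remainder is 0:
  803 = 3 · 232 + 107
  232 = 2 · 107 + 18
  107 = 5 · 18 + 17
  18 = 1 · 17 + 1
  17 = 17 · 1 + 0
gcd(803, 232) = 1.
Track Bezout coefficients alongside the remainders: start with r₀ = 803 = a·1 + b·0 (s = 1, t = 0) and r₁ = 232 = a·0 + b·1 (s = 0, t = 1); each new remainder r_{k+1} = r_{k-1} − q_k·r_k inherits s_{k+1} = s_{k-1} − q_k·s_k, t_{k+1} = t_{k-1} − q_k·t_k, so r_k = a·s_k + b·t_k at every step:
  q = 3: r = 107, s = 1 − 3·0 = 1, t = 0 − 3·1 = -3  (check: 803·1 + 232·(-3) = 107)
  q = 2: r = 18, s = 0 − 2·1 = -2, t = 1 − 2·(-3) = 7  (check: 803·(-2) + 232·7 = 18)
  q = 5: r = 17, s = 1 − 5·(-2) = 11, t = -3 − 5·7 = -38  (check: 803·11 + 232·(-38) = 17)
  q = 1: r = 1, s = -2 − 1·11 = -13, t = 7 − 1·(-38) = 45  (check: 803·(-13) + 232·45 = 1)
The row with r = 1 (the gcd) gives the Bezout coefficients s = -13, t = 45.
Result: 803 · (-13) + 232 · (45) = 1.

gcd(803, 232) = 1; s = -13, t = 45 (check: 803·(-13) + 232·45 = 1).


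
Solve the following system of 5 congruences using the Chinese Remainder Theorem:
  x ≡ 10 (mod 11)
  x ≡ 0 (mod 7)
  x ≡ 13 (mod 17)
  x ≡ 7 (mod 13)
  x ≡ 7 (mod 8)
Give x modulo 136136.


Product of moduli M = 11 · 7 · 17 · 13 · 8 = 136136.
Merge one congruence at a time:
  Start: x ≡ 10 (mod 11).
  Combine with x ≡ 0 (mod 7); new modulus lcm = 77.
    Write x = 10 + 11·t and substitute into x ≡ 0 (mod 7): 11·t ≡ 0 − 10 = -10 (mod 7).
    Reduce coefficients mod 7: 4·t ≡ 4 (mod 7).
    The inverse of 4 mod 7 is 2 (since 4·2 = 8 = 1·7 + 1), so t ≡ 2·4 = 8 ≡ 1 (mod 7).
    Then x = 10 + 11·1 = 21, valid modulo lcm(11, 7) = 77: x ≡ 21 (mod 77).
  Combine with x ≡ 13 (mod 17); new modulus lcm = 1309.
    Write x = 21 + 77·t and substitute into x ≡ 13 (mod 17): 77·t ≡ 13 − 21 = -8 (mod 17).
    Reduce coefficients mod 17: 9·t ≡ 9 (mod 17).
    The inverse of 9 mod 17 is 2 (since 9·2 = 18 = 1·17 + 1), so t ≡ 2·9 = 18 ≡ 1 (mod 17).
    Then x = 21 + 77·1 = 98, valid modulo lcm(77, 17) = 1309: x ≡ 98 (mod 1309).
  Combine with x ≡ 7 (mod 13); new modulus lcm = 17017.
    Write x = 98 + 1309·t and substitute into x ≡ 7 (mod 13): 1309·t ≡ 7 − 98 = -91 (mod 13).
    Reduce coefficients mod 13: 9·t ≡ 0 (mod 13).
    The inverse of 9 mod 13 is 3 (since 9·3 = 27 = 2·13 + 1), so t ≡ 3·0 = 0 ≡ 0 (mod 13).
    Then x = 98 + 1309·0 = 98, valid modulo lcm(1309, 13) = 17017: x ≡ 98 (mod 17017).
  Combine with x ≡ 7 (mod 8); new modulus lcm = 136136.
    Write x = 98 + 17017·t and substitute into x ≡ 7 (mod 8): 17017·t ≡ 7 − 98 = -91 (mod 8).
    Reduce coefficients mod 8: 1·t ≡ 5 (mod 8).
    So t ≡ 5 (mod 8).
    Then x = 98 + 17017·5 = 85183, valid modulo lcm(17017, 8) = 136136: x ≡ 85183 (mod 136136).
Verify against each original: 85183 mod 11 = 10, 85183 mod 7 = 0, 85183 mod 17 = 13, 85183 mod 13 = 7, 85183 mod 8 = 7.

x ≡ 85183 (mod 136136).


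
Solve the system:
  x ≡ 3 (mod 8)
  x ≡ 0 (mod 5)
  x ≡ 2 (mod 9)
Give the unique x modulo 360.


Moduli 8, 5, 9 are pairwise coprime; by CRT there is a unique solution modulo M = 8 · 5 · 9 = 360.
Solve pairwise, accumulating the modulus:
  Start with x ≡ 3 (mod 8).
  Combine with x ≡ 0 (mod 5): since gcd(8, 5) = 1, we get a unique residue mod 40.
    Write x = 3 + 8·t and substitute into x ≡ 0 (mod 5): 8·t ≡ 0 − 3 = -3 (mod 5).
    Reduce coefficients mod 5: 3·t ≡ 2 (mod 5).
    The inverse of 3 mod 5 is 2 (since 3·2 = 6 = 1·5 + 1), so t ≡ 2·2 = 4 ≡ 4 (mod 5).
    Then x = 3 + 8·4 = 35, valid modulo lcm(8, 5) = 40: x ≡ 35 (mod 40).
  Combine with x ≡ 2 (mod 9): since gcd(40, 9) = 1, we get a unique residue mod 360.
    Write x = 35 + 40·t and substitute into x ≡ 2 (mod 9): 40·t ≡ 2 − 35 = -33 (mod 9).
    Reduce coefficients mod 9: 4·t ≡ 3 (mod 9).
    The inverse of 4 mod 9 is 7 (since 4·7 = 28 = 3·9 + 1), so t ≡ 7·3 = 21 ≡ 3 (mod 9).
    Then x = 35 + 40·3 = 155, valid modulo lcm(40, 9) = 360: x ≡ 155 (mod 360).
Verify: 155 mod 8 = 3 ✓, 155 mod 5 = 0 ✓, 155 mod 9 = 2 ✓.

x ≡ 155 (mod 360).


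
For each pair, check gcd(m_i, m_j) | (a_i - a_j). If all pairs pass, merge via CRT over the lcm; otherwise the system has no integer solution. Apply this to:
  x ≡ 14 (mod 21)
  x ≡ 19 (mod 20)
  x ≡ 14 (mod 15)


Moduli 21, 20, 15 are not pairwise coprime, so CRT works modulo lcm(m_i) when all pairwise compatibility conditions hold.
Pairwise compatibility: gcd(m_i, m_j) must divide a_i - a_j for every pair.
Merge one congruence at a time:
  Start: x ≡ 14 (mod 21).
  Combine with x ≡ 19 (mod 20): gcd(21, 20) = 1; 19 - 14 = 5, which IS divisible by 1, so compatible.
    Write x = 14 + 21·t and substitute into x ≡ 19 (mod 20): 21·t ≡ 19 − 14 = 5 (mod 20).
    Reduce coefficients mod 20: 1·t ≡ 5 (mod 20).
    So t ≡ 5 (mod 20).
    Then x = 14 + 21·5 = 119, valid modulo lcm(21, 20) = 420: x ≡ 119 (mod 420).
  Combine with x ≡ 14 (mod 15): gcd(420, 15) = 15; 14 - 119 = -105, which IS divisible by 15, so compatible.
    Write x = 119 + 420·t and substitute into x ≡ 14 (mod 15): 420·t ≡ 14 − 119 = -105 (mod 15).
    Divide the congruence (and modulus) by g = 15: 28·t ≡ -7 (mod 1).
    Modulo 1 every t works; take t = 0.
    Then x = 119 + 420·0 = 119, valid modulo lcm(420, 15) = 420: x ≡ 119 (mod 420).
Verify: 119 mod 21 = 14, 119 mod 20 = 19, 119 mod 15 = 14.

x ≡ 119 (mod 420).


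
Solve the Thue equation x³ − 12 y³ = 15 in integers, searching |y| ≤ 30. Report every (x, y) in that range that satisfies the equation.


The equation is x³ - 12y³ = 15. For fixed y, x³ = 12·y³ + 15, so a solution requires the RHS to be a perfect cube.
Strategy: iterate y from -30 to 30, compute RHS = 12·y³ + 15, and check whether it is a (positive or negative) perfect cube.
Check small values of y:
  y = 0: RHS = 15 is not a perfect cube.
  y = 1: RHS = 27 = (3)³ ⇒ x = 3 works.
  y = -1: RHS = 3 is not a perfect cube.
  y = 2: RHS = 111 is not a perfect cube.
  y = -2: RHS = -81 is not a perfect cube.
  y = 3: RHS = 339 is not a perfect cube.
  y = -3: RHS = -309 is not a perfect cube.
Continuing the search up to |y| = 30 finds no further solutions beyond those listed.
Collected solutions: (3, 1).

Solutions (with |y| ≤ 30): (3, 1).


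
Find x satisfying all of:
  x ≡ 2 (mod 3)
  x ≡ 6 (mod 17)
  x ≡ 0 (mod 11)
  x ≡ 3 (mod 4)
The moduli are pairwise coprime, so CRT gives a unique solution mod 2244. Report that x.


Product of moduli M = 3 · 17 · 11 · 4 = 2244.
Merge one congruence at a time:
  Start: x ≡ 2 (mod 3).
  Combine with x ≡ 6 (mod 17); new modulus lcm = 51.
    Write x = 2 + 3·t and substitute into x ≡ 6 (mod 17): 3·t ≡ 6 − 2 = 4 (mod 17).
    The inverse of 3 mod 17 is 6 (since 3·6 = 18 = 1·17 + 1), so t ≡ 6·4 = 24 ≡ 7 (mod 17).
    Then x = 2 + 3·7 = 23, valid modulo lcm(3, 17) = 51: x ≡ 23 (mod 51).
  Combine with x ≡ 0 (mod 11); new modulus lcm = 561.
    Write x = 23 + 51·t and substitute into x ≡ 0 (mod 11): 51·t ≡ 0 − 23 = -23 (mod 11).
    Reduce coefficients mod 11: 7·t ≡ 10 (mod 11).
    The inverse of 7 mod 11 is 8 (since 7·8 = 56 = 5·11 + 1), so t ≡ 8·10 = 80 ≡ 3 (mod 11).
    Then x = 23 + 51·3 = 176, valid modulo lcm(51, 11) = 561: x ≡ 176 (mod 561).
  Combine with x ≡ 3 (mod 4); new modulus lcm = 2244.
    Write x = 176 + 561·t and substitute into x ≡ 3 (mod 4): 561·t ≡ 3 − 176 = -173 (mod 4).
    Reduce coefficients mod 4: 1·t ≡ 3 (mod 4).
    So t ≡ 3 (mod 4).
    Then x = 176 + 561·3 = 1859, valid modulo lcm(561, 4) = 2244: x ≡ 1859 (mod 2244).
Verify against each original: 1859 mod 3 = 2, 1859 mod 17 = 6, 1859 mod 11 = 0, 1859 mod 4 = 3.

x ≡ 1859 (mod 2244).


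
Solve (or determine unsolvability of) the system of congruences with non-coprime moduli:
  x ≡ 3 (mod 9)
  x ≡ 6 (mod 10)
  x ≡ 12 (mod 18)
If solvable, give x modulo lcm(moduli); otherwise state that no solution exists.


Moduli 9, 10, 18 are not pairwise coprime, so CRT works modulo lcm(m_i) when all pairwise compatibility conditions hold.
Pairwise compatibility: gcd(m_i, m_j) must divide a_i - a_j for every pair.
Merge one congruence at a time:
  Start: x ≡ 3 (mod 9).
  Combine with x ≡ 6 (mod 10): gcd(9, 10) = 1; 6 - 3 = 3, which IS divisible by 1, so compatible.
    Write x = 3 + 9·t and substitute into x ≡ 6 (mod 10): 9·t ≡ 6 − 3 = 3 (mod 10).
    The inverse of 9 mod 10 is 9 (since 9·9 = 81 = 8·10 + 1), so t ≡ 9·3 = 27 ≡ 7 (mod 10).
    Then x = 3 + 9·7 = 66, valid modulo lcm(9, 10) = 90: x ≡ 66 (mod 90).
  Combine with x ≡ 12 (mod 18): gcd(90, 18) = 18; 12 - 66 = -54, which IS divisible by 18, so compatible.
    Write x = 66 + 90·t and substitute into x ≡ 12 (mod 18): 90·t ≡ 12 − 66 = -54 (mod 18).
    Divide the congruence (and modulus) by g = 18: 5·t ≡ -3 (mod 1).
    Modulo 1 every t works; take t = 0.
    Then x = 66 + 90·0 = 66, valid modulo lcm(90, 18) = 90: x ≡ 66 (mod 90).
Verify: 66 mod 9 = 3, 66 mod 10 = 6, 66 mod 18 = 12.

x ≡ 66 (mod 90).


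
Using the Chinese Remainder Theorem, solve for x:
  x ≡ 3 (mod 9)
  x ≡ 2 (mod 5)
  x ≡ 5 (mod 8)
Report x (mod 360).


Moduli 9, 5, 8 are pairwise coprime; by CRT there is a unique solution modulo M = 9 · 5 · 8 = 360.
Solve pairwise, accumulating the modulus:
  Start with x ≡ 3 (mod 9).
  Combine with x ≡ 2 (mod 5): since gcd(9, 5) = 1, we get a unique residue mod 45.
    Write x = 3 + 9·t and substitute into x ≡ 2 (mod 5): 9·t ≡ 2 − 3 = -1 (mod 5).
    Reduce coefficients mod 5: 4·t ≡ 4 (mod 5).
    The inverse of 4 mod 5 is 4 (since 4·4 = 16 = 3·5 + 1), so t ≡ 4·4 = 16 ≡ 1 (mod 5).
    Then x = 3 + 9·1 = 12, valid modulo lcm(9, 5) = 45: x ≡ 12 (mod 45).
  Combine with x ≡ 5 (mod 8): since gcd(45, 8) = 1, we get a unique residue mod 360.
    Write x = 12 + 45·t and substitute into x ≡ 5 (mod 8): 45·t ≡ 5 − 12 = -7 (mod 8).
    Reduce coefficients mod 8: 5·t ≡ 1 (mod 8).
    The inverse of 5 mod 8 is 5 (since 5·5 = 25 = 3·8 + 1), so t ≡ 5·1 = 5 ≡ 5 (mod 8).
    Then x = 12 + 45·5 = 237, valid modulo lcm(45, 8) = 360: x ≡ 237 (mod 360).
Verify: 237 mod 9 = 3 ✓, 237 mod 5 = 2 ✓, 237 mod 8 = 5 ✓.

x ≡ 237 (mod 360).


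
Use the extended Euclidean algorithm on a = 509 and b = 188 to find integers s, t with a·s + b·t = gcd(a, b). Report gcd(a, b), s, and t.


Euclidean algorithm on (509, 188) — divide until remainder is 0:
  509 = 2 · 188 + 133
  188 = 1 · 133 + 55
  133 = 2 · 55 + 23
  55 = 2 · 23 + 9
  23 = 2 · 9 + 5
  9 = 1 · 5 + 4
  5 = 1 · 4 + 1
  4 = 4 · 1 + 0
gcd(509, 188) = 1.
Track Bezout coefficients alongside the remainders: start with r₀ = 509 = a·1 + b·0 (s = 1, t = 0) and r₁ = 188 = a·0 + b·1 (s = 0, t = 1); each new remainder r_{k+1} = r_{k-1} − q_k·r_k inherits s_{k+1} = s_{k-1} − q_k·s_k, t_{k+1} = t_{k-1} − q_k·t_k, so r_k = a·s_k + b·t_k at every step:
  q = 2: r = 133, s = 1 − 2·0 = 1, t = 0 − 2·1 = -2  (check: 509·1 + 188·(-2) = 133)
  q = 1: r = 55, s = 0 − 1·1 = -1, t = 1 − 1·(-2) = 3  (check: 509·(-1) + 188·3 = 55)
  q = 2: r = 23, s = 1 − 2·(-1) = 3, t = -2 − 2·3 = -8  (check: 509·3 + 188·(-8) = 23)
  q = 2: r = 9, s = -1 − 2·3 = -7, t = 3 − 2·(-8) = 19  (check: 509·(-7) + 188·19 = 9)
  q = 2: r = 5, s = 3 − 2·(-7) = 17, t = -8 − 2·19 = -46  (check: 509·17 + 188·(-46) = 5)
  q = 1: r = 4, s = -7 − 1·17 = -24, t = 19 − 1·(-46) = 65  (check: 509·(-24) + 188·65 = 4)
  q = 1: r = 1, s = 17 − 1·(-24) = 41, t = -46 − 1·65 = -111  (check: 509·41 + 188·(-111) = 1)
The row with r = 1 (the gcd) gives the Bezout coefficients s = 41, t = -111.
Result: 509 · (41) + 188 · (-111) = 1.

gcd(509, 188) = 1; s = 41, t = -111 (check: 509·41 + 188·(-111) = 1).


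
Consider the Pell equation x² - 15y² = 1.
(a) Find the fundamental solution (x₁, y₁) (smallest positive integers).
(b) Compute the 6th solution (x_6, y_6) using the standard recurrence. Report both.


Step 1: Find the fundamental solution (x₁, y₁) of x² - 15y² = 1.
  Expand √15 as a continued fraction. a₀ = ⌊√15⌋ = 3; iterate m_{k+1} = d_k·a_k − m_k, d_{k+1} = (15 − m_{k+1}²)/d_k, a_{k+1} = ⌊(a₀ + m_{k+1})/d_{k+1}⌋ (starting m₀ = 0, d₀ = 1), with convergents p_k = a_k·p_{k-1} + p_{k-2}, q_k = a_k·q_{k-1} + q_{k-2} (p₋₁ = 1, q₋₁ = 0):
  k = 0: a₀ = 3; p₀/q₀ = 3/1; p₀² − 15·q₀² = 9 − 15 = -6.
  k = 1: m = 3, d = 6, a = ⌊(3 + 3)/6⌋ = 1; p/q = (1·3 + 1)/(1·1 + 0) = 4/1; p² − 15·q² = 16 − 15 = 1.
  The first convergent with p² − 15·q² = 1 gives the fundamental solution (x₁, y₁) = (4, 1).
Step 2: Apply the recurrence (x_{n+1}, y_{n+1}) = (x₁x_n + 15y₁y_n, x₁y_n + y₁x_n) repeatedly.
  From (x_1, y_1) = (4, 1): x_2 = 4·4 + 15·1·1 = 31; y_2 = 4·1 + 1·4 = 8.
  From (x_2, y_2) = (31, 8): x_3 = 4·31 + 15·1·8 = 244; y_3 = 4·8 + 1·31 = 63.
  From (x_3, y_3) = (244, 63): x_4 = 4·244 + 15·1·63 = 1921; y_4 = 4·63 + 1·244 = 496.
  From (x_4, y_4) = (1921, 496): x_5 = 4·1921 + 15·1·496 = 15124; y_5 = 4·496 + 1·1921 = 3905.
  From (x_5, y_5) = (15124, 3905): x_6 = 4·15124 + 15·1·3905 = 119071; y_6 = 4·3905 + 1·15124 = 30744.
Step 3: Verify x_6² - 15·y_6² = 14177903041 - 14177903040 = 1 (should be 1). ✓

(x_1, y_1) = (4, 1); (x_6, y_6) = (119071, 30744).


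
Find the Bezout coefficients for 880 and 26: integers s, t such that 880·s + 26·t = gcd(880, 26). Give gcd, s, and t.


Euclidean algorithm on (880, 26) — divide until remainder is 0:
  880 = 33 · 26 + 22
  26 = 1 · 22 + 4
  22 = 5 · 4 + 2
  4 = 2 · 2 + 0
gcd(880, 26) = 2.
Track Bezout coefficients alongside the remainders: start with r₀ = 880 = a·1 + b·0 (s = 1, t = 0) and r₁ = 26 = a·0 + b·1 (s = 0, t = 1); each new remainder r_{k+1} = r_{k-1} − q_k·r_k inherits s_{k+1} = s_{k-1} − q_k·s_k, t_{k+1} = t_{k-1} − q_k·t_k, so r_k = a·s_k + b·t_k at every step:
  q = 33: r = 22, s = 1 − 33·0 = 1, t = 0 − 33·1 = -33  (check: 880·1 + 26·(-33) = 22)
  q = 1: r = 4, s = 0 − 1·1 = -1, t = 1 − 1·(-33) = 34  (check: 880·(-1) + 26·34 = 4)
  q = 5: r = 2, s = 1 − 5·(-1) = 6, t = -33 − 5·34 = -203  (check: 880·6 + 26·(-203) = 2)
The row with r = 2 (the gcd) gives the Bezout coefficients s = 6, t = -203.
Result: 880 · (6) + 26 · (-203) = 2.

gcd(880, 26) = 2; s = 6, t = -203 (check: 880·6 + 26·(-203) = 2).


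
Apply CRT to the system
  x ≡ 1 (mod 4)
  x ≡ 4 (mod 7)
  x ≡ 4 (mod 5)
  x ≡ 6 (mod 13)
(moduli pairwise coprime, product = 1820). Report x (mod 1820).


Product of moduli M = 4 · 7 · 5 · 13 = 1820.
Merge one congruence at a time:
  Start: x ≡ 1 (mod 4).
  Combine with x ≡ 4 (mod 7); new modulus lcm = 28.
    Write x = 1 + 4·t and substitute into x ≡ 4 (mod 7): 4·t ≡ 4 − 1 = 3 (mod 7).
    The inverse of 4 mod 7 is 2 (since 4·2 = 8 = 1·7 + 1), so t ≡ 2·3 = 6 ≡ 6 (mod 7).
    Then x = 1 + 4·6 = 25, valid modulo lcm(4, 7) = 28: x ≡ 25 (mod 28).
  Combine with x ≡ 4 (mod 5); new modulus lcm = 140.
    Write x = 25 + 28·t and substitute into x ≡ 4 (mod 5): 28·t ≡ 4 − 25 = -21 (mod 5).
    Reduce coefficients mod 5: 3·t ≡ 4 (mod 5).
    The inverse of 3 mod 5 is 2 (since 3·2 = 6 = 1·5 + 1), so t ≡ 2·4 = 8 ≡ 3 (mod 5).
    Then x = 25 + 28·3 = 109, valid modulo lcm(28, 5) = 140: x ≡ 109 (mod 140).
  Combine with x ≡ 6 (mod 13); new modulus lcm = 1820.
    Write x = 109 + 140·t and substitute into x ≡ 6 (mod 13): 140·t ≡ 6 − 109 = -103 (mod 13).
    Reduce coefficients mod 13: 10·t ≡ 1 (mod 13).
    The inverse of 10 mod 13 is 4 (since 10·4 = 40 = 3·13 + 1), so t ≡ 4·1 = 4 ≡ 4 (mod 13).
    Then x = 109 + 140·4 = 669, valid modulo lcm(140, 13) = 1820: x ≡ 669 (mod 1820).
Verify against each original: 669 mod 4 = 1, 669 mod 7 = 4, 669 mod 5 = 4, 669 mod 13 = 6.

x ≡ 669 (mod 1820).


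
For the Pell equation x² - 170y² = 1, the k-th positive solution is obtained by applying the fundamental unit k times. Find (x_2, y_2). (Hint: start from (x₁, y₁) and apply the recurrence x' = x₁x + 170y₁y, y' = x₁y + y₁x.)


Step 1: Find the fundamental solution (x₁, y₁) of x² - 170y² = 1.
  Expand √170 as a continued fraction. a₀ = ⌊√170⌋ = 13; iterate m_{k+1} = d_k·a_k − m_k, d_{k+1} = (170 − m_{k+1}²)/d_k, a_{k+1} = ⌊(a₀ + m_{k+1})/d_{k+1}⌋ (starting m₀ = 0, d₀ = 1), with convergents p_k = a_k·p_{k-1} + p_{k-2}, q_k = a_k·q_{k-1} + q_{k-2} (p₋₁ = 1, q₋₁ = 0):
  k = 0: a₀ = 13; p₀/q₀ = 13/1; p₀² − 170·q₀² = 169 − 170 = -1.
  k = 1: m = 13, d = 1, a = ⌊(13 + 13)/1⌋ = 26; p/q = (26·13 + 1)/(26·1 + 0) = 339/26; p² − 170·q² = 114921 − 114920 = 1.
  The first convergent with p² − 170·q² = 1 gives the fundamental solution (x₁, y₁) = (339, 26).
Step 2: Apply the recurrence (x_{n+1}, y_{n+1}) = (x₁x_n + 170y₁y_n, x₁y_n + y₁x_n) repeatedly.
  From (x_1, y_1) = (339, 26): x_2 = 339·339 + 170·26·26 = 229841; y_2 = 339·26 + 26·339 = 17628.
Step 3: Verify x_2² - 170·y_2² = 52826885281 - 52826885280 = 1 (should be 1). ✓

(x_1, y_1) = (339, 26); (x_2, y_2) = (229841, 17628).


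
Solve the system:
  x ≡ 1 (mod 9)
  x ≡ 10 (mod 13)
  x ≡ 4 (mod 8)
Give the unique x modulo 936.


Moduli 9, 13, 8 are pairwise coprime; by CRT there is a unique solution modulo M = 9 · 13 · 8 = 936.
Solve pairwise, accumulating the modulus:
  Start with x ≡ 1 (mod 9).
  Combine with x ≡ 10 (mod 13): since gcd(9, 13) = 1, we get a unique residue mod 117.
    Write x = 1 + 9·t and substitute into x ≡ 10 (mod 13): 9·t ≡ 10 − 1 = 9 (mod 13).
    The inverse of 9 mod 13 is 3 (since 9·3 = 27 = 2·13 + 1), so t ≡ 3·9 = 27 ≡ 1 (mod 13).
    Then x = 1 + 9·1 = 10, valid modulo lcm(9, 13) = 117: x ≡ 10 (mod 117).
  Combine with x ≡ 4 (mod 8): since gcd(117, 8) = 1, we get a unique residue mod 936.
    Write x = 10 + 117·t and substitute into x ≡ 4 (mod 8): 117·t ≡ 4 − 10 = -6 (mod 8).
    Reduce coefficients mod 8: 5·t ≡ 2 (mod 8).
    The inverse of 5 mod 8 is 5 (since 5·5 = 25 = 3·8 + 1), so t ≡ 5·2 = 10 ≡ 2 (mod 8).
    Then x = 10 + 117·2 = 244, valid modulo lcm(117, 8) = 936: x ≡ 244 (mod 936).
Verify: 244 mod 9 = 1 ✓, 244 mod 13 = 10 ✓, 244 mod 8 = 4 ✓.

x ≡ 244 (mod 936).


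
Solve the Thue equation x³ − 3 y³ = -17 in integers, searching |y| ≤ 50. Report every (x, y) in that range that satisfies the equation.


The equation is x³ - 3y³ = -17. For fixed y, x³ = 3·y³ − 17, so a solution requires the RHS to be a perfect cube.
Strategy: iterate y from -50 to 50, compute RHS = 3·y³ − 17, and check whether it is a (positive or negative) perfect cube.
Check small values of y:
  y = 0: RHS = -17 is not a perfect cube.
  y = 1: RHS = -14 is not a perfect cube.
  y = -1: RHS = -20 is not a perfect cube.
  y = 2: RHS = 7 is not a perfect cube.
  y = -2: RHS = -41 is not a perfect cube.
  y = 3: RHS = 64 = (4)³ ⇒ x = 4 works.
  y = -3: RHS = -98 is not a perfect cube.
Continuing the search up to |y| = 50 finds no further solutions beyond those listed.
Collected solutions: (4, 3).

Solutions (with |y| ≤ 50): (4, 3).


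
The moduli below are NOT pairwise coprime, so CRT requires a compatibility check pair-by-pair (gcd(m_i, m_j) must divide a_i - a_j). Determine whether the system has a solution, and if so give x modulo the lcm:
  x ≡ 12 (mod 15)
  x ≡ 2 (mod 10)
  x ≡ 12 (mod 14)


Moduli 15, 10, 14 are not pairwise coprime, so CRT works modulo lcm(m_i) when all pairwise compatibility conditions hold.
Pairwise compatibility: gcd(m_i, m_j) must divide a_i - a_j for every pair.
Merge one congruence at a time:
  Start: x ≡ 12 (mod 15).
  Combine with x ≡ 2 (mod 10): gcd(15, 10) = 5; 2 - 12 = -10, which IS divisible by 5, so compatible.
    Write x = 12 + 15·t and substitute into x ≡ 2 (mod 10): 15·t ≡ 2 − 12 = -10 (mod 10).
    Divide the congruence (and modulus) by g = 5: 3·t ≡ -2 (mod 2).
    Reduce coefficients mod 2: 1·t ≡ 0 (mod 2).
    So t ≡ 0 (mod 2).
    Then x = 12 + 15·0 = 12, valid modulo lcm(15, 10) = 30: x ≡ 12 (mod 30).
  Combine with x ≡ 12 (mod 14): gcd(30, 14) = 2; 12 - 12 = 0, which IS divisible by 2, so compatible.
    Write x = 12 + 30·t and substitute into x ≡ 12 (mod 14): 30·t ≡ 12 − 12 = 0 (mod 14).
    Divide the congruence (and modulus) by g = 2: 15·t ≡ 0 (mod 7).
    Reduce coefficients mod 7: 1·t ≡ 0 (mod 7).
    So t ≡ 0 (mod 7).
    Then x = 12 + 30·0 = 12, valid modulo lcm(30, 14) = 210: x ≡ 12 (mod 210).
Verify: 12 mod 15 = 12, 12 mod 10 = 2, 12 mod 14 = 12.

x ≡ 12 (mod 210).


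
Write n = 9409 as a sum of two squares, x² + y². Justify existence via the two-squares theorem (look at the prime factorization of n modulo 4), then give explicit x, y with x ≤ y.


Step 1: Factor n = 9409 = 97^2.
Step 2: Check the mod-4 condition on each prime factor: 97 ≡ 1 (mod 4), exponent 2.
All primes ≡ 3 (mod 4) appear to even exponent (or don't appear), so by the two-squares theorem n IS expressible as a sum of two squares.
Step 3: Build a representation. Here n = 97 · 97 is a product of primes ≡ 1 (mod 4). Each prime p ≡ 1 (mod 4) is itself a sum of two squares; find a² by testing p − a² for a perfect square:
  97: 97 − 1² = 96, 97 − 2² = 93, 97 − 3² = 88, 97 − 4² = 81 = 9² ⇒ 97 = 4² + 9².
  Combine using the Brahmagupta–Fibonacci identity (a² + b²)(c² + d²) = (ac − bd)² + (ad + bc)² = (ac + bd)² + (ad − bc)²:
  97 · 97 = 9409: from (4² + 9²)(4² + 9²), take (4·4 − 9·9, 4·9 + 9·4) = (16 − 81, 36 + 36) = (-65, 72); dropping signs (only squares matter) gives (65, 72); check 65² + 72² = 4225 + 5184 = 9409 ✓.
Step 4: Order so x ≤ y and verify: 65² + 72² = 4225 + 5184 = 9409 = n. ✓

n = 9409 = 65² + 72² (one valid representation with x ≤ y).


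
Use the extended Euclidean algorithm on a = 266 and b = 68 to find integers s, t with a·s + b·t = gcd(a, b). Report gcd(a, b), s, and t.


Euclidean algorithm on (266, 68) — divide until remainder is 0:
  266 = 3 · 68 + 62
  68 = 1 · 62 + 6
  62 = 10 · 6 + 2
  6 = 3 · 2 + 0
gcd(266, 68) = 2.
Track Bezout coefficients alongside the remainders: start with r₀ = 266 = a·1 + b·0 (s = 1, t = 0) and r₁ = 68 = a·0 + b·1 (s = 0, t = 1); each new remainder r_{k+1} = r_{k-1} − q_k·r_k inherits s_{k+1} = s_{k-1} − q_k·s_k, t_{k+1} = t_{k-1} − q_k·t_k, so r_k = a·s_k + b·t_k at every step:
  q = 3: r = 62, s = 1 − 3·0 = 1, t = 0 − 3·1 = -3  (check: 266·1 + 68·(-3) = 62)
  q = 1: r = 6, s = 0 − 1·1 = -1, t = 1 − 1·(-3) = 4  (check: 266·(-1) + 68·4 = 6)
  q = 10: r = 2, s = 1 − 10·(-1) = 11, t = -3 − 10·4 = -43  (check: 266·11 + 68·(-43) = 2)
The row with r = 2 (the gcd) gives the Bezout coefficients s = 11, t = -43.
Result: 266 · (11) + 68 · (-43) = 2.

gcd(266, 68) = 2; s = 11, t = -43 (check: 266·11 + 68·(-43) = 2).


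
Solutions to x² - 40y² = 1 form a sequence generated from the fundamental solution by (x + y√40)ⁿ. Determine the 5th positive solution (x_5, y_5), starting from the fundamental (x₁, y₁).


Step 1: Find the fundamental solution (x₁, y₁) of x² - 40y² = 1.
  Expand √40 as a continued fraction. a₀ = ⌊√40⌋ = 6; iterate m_{k+1} = d_k·a_k − m_k, d_{k+1} = (40 − m_{k+1}²)/d_k, a_{k+1} = ⌊(a₀ + m_{k+1})/d_{k+1}⌋ (starting m₀ = 0, d₀ = 1), with convergents p_k = a_k·p_{k-1} + p_{k-2}, q_k = a_k·q_{k-1} + q_{k-2} (p₋₁ = 1, q₋₁ = 0):
  k = 0: a₀ = 6; p₀/q₀ = 6/1; p₀² − 40·q₀² = 36 − 40 = -4.
  k = 1: m = 6, d = 4, a = ⌊(6 + 6)/4⌋ = 3; p/q = (3·6 + 1)/(3·1 + 0) = 19/3; p² − 40·q² = 361 − 360 = 1.
  The first convergent with p² − 40·q² = 1 gives the fundamental solution (x₁, y₁) = (19, 3).
Step 2: Apply the recurrence (x_{n+1}, y_{n+1}) = (x₁x_n + 40y₁y_n, x₁y_n + y₁x_n) repeatedly.
  From (x_1, y_1) = (19, 3): x_2 = 19·19 + 40·3·3 = 721; y_2 = 19·3 + 3·19 = 114.
  From (x_2, y_2) = (721, 114): x_3 = 19·721 + 40·3·114 = 27379; y_3 = 19·114 + 3·721 = 4329.
  From (x_3, y_3) = (27379, 4329): x_4 = 19·27379 + 40·3·4329 = 1039681; y_4 = 19·4329 + 3·27379 = 164388.
  From (x_4, y_4) = (1039681, 164388): x_5 = 19·1039681 + 40·3·164388 = 39480499; y_5 = 19·164388 + 3·1039681 = 6242415.
Step 3: Verify x_5² - 40·y_5² = 1558709801289001 - 1558709801289000 = 1 (should be 1). ✓

(x_1, y_1) = (19, 3); (x_5, y_5) = (39480499, 6242415).


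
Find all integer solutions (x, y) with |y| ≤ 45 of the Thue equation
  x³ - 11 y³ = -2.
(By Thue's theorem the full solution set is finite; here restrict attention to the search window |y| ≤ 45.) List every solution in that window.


The equation is x³ - 11y³ = -2. For fixed y, x³ = 11·y³ − 2, so a solution requires the RHS to be a perfect cube.
Strategy: iterate y from -45 to 45, compute RHS = 11·y³ − 2, and check whether it is a (positive or negative) perfect cube.
Check small values of y:
  y = 0: RHS = -2 is not a perfect cube.
  y = 1: RHS = 9 is not a perfect cube.
  y = -1: RHS = -13 is not a perfect cube.
  y = 2: RHS = 86 is not a perfect cube.
  y = -2: RHS = -90 is not a perfect cube.
  y = 3: RHS = 295 is not a perfect cube.
  y = -3: RHS = -299 is not a perfect cube.
Continuing the search up to |y| = 45 finds no solutions either.
No (x, y) in the scanned range satisfies the equation.

No integer solutions with |y| ≤ 45.


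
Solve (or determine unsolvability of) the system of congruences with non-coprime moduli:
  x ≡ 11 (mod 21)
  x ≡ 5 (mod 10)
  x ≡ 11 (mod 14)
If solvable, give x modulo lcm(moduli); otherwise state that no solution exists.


Moduli 21, 10, 14 are not pairwise coprime, so CRT works modulo lcm(m_i) when all pairwise compatibility conditions hold.
Pairwise compatibility: gcd(m_i, m_j) must divide a_i - a_j for every pair.
Merge one congruence at a time:
  Start: x ≡ 11 (mod 21).
  Combine with x ≡ 5 (mod 10): gcd(21, 10) = 1; 5 - 11 = -6, which IS divisible by 1, so compatible.
    Write x = 11 + 21·t and substitute into x ≡ 5 (mod 10): 21·t ≡ 5 − 11 = -6 (mod 10).
    Reduce coefficients mod 10: 1·t ≡ 4 (mod 10).
    So t ≡ 4 (mod 10).
    Then x = 11 + 21·4 = 95, valid modulo lcm(21, 10) = 210: x ≡ 95 (mod 210).
  Combine with x ≡ 11 (mod 14): gcd(210, 14) = 14; 11 - 95 = -84, which IS divisible by 14, so compatible.
    Write x = 95 + 210·t and substitute into x ≡ 11 (mod 14): 210·t ≡ 11 − 95 = -84 (mod 14).
    Divide the congruence (and modulus) by g = 14: 15·t ≡ -6 (mod 1).
    Modulo 1 every t works; take t = 0.
    Then x = 95 + 210·0 = 95, valid modulo lcm(210, 14) = 210: x ≡ 95 (mod 210).
Verify: 95 mod 21 = 11, 95 mod 10 = 5, 95 mod 14 = 11.

x ≡ 95 (mod 210).


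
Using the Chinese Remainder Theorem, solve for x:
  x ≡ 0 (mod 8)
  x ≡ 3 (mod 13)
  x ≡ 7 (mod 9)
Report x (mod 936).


Moduli 8, 13, 9 are pairwise coprime; by CRT there is a unique solution modulo M = 8 · 13 · 9 = 936.
Solve pairwise, accumulating the modulus:
  Start with x ≡ 0 (mod 8).
  Combine with x ≡ 3 (mod 13): since gcd(8, 13) = 1, we get a unique residue mod 104.
    Write x = 0 + 8·t and substitute into x ≡ 3 (mod 13): 8·t ≡ 3 − 0 = 3 (mod 13).
    The inverse of 8 mod 13 is 5 (since 8·5 = 40 = 3·13 + 1), so t ≡ 5·3 = 15 ≡ 2 (mod 13).
    Then x = 0 + 8·2 = 16, valid modulo lcm(8, 13) = 104: x ≡ 16 (mod 104).
  Combine with x ≡ 7 (mod 9): since gcd(104, 9) = 1, we get a unique residue mod 936.
    Write x = 16 + 104·t and substitute into x ≡ 7 (mod 9): 104·t ≡ 7 − 16 = -9 (mod 9).
    Reduce coefficients mod 9: 5·t ≡ 0 (mod 9).
    The inverse of 5 mod 9 is 2 (since 5·2 = 10 = 1·9 + 1), so t ≡ 2·0 = 0 ≡ 0 (mod 9).
    Then x = 16 + 104·0 = 16, valid modulo lcm(104, 9) = 936: x ≡ 16 (mod 936).
Verify: 16 mod 8 = 0 ✓, 16 mod 13 = 3 ✓, 16 mod 9 = 7 ✓.

x ≡ 16 (mod 936).


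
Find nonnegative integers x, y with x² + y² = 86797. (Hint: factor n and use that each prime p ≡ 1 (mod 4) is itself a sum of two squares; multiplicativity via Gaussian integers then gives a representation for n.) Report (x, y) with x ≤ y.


Step 1: Factor n = 86797 = 29 · 41 · 73.
Step 2: Check the mod-4 condition on each prime factor: 29 ≡ 1 (mod 4), exponent 1; 41 ≡ 1 (mod 4), exponent 1; 73 ≡ 1 (mod 4), exponent 1.
All primes ≡ 3 (mod 4) appear to even exponent (or don't appear), so by the two-squares theorem n IS expressible as a sum of two squares.
Step 3: Build a representation. Here n = 29 · 41 · 73 is a product of primes ≡ 1 (mod 4). Each prime p ≡ 1 (mod 4) is itself a sum of two squares; find a² by testing p − a² for a perfect square:
  29: 29 − 1² = 28, 29 − 2² = 25 = 5² ⇒ 29 = 2² + 5².
  41: 41 − 1² = 40, 41 − 2² = 37, 41 − 3² = 32, 41 − 4² = 25 = 5² ⇒ 41 = 4² + 5².
  73: 73 − 1² = 72, 73 − 2² = 69, 73 − 3² = 64 = 8² ⇒ 73 = 3² + 8².
  Combine using the Brahmagupta–Fibonacci identity (a² + b²)(c² + d²) = (ac − bd)² + (ad + bc)² = (ac + bd)² + (ad − bc)²:
  29 · 41 = 1189: from (2² + 5²)(4² + 5²), take (2·4 − 5·5, 2·5 + 5·4) = (8 − 25, 10 + 20) = (-17, 30); dropping signs (only squares matter) gives (17, 30); check 17² + 30² = 289 + 900 = 1189 ✓.
  1189 · 73 = 86797: from (17² + 30²)(3² + 8²), take (17·3 − 30·8, 17·8 + 30·3) = (51 − 240, 136 + 90) = (-189, 226); dropping signs (only squares matter) gives (189, 226); check 189² + 226² = 35721 + 51076 = 86797 ✓.
Step 4: Order so x ≤ y and verify: 189² + 226² = 35721 + 51076 = 86797 = n. ✓

n = 86797 = 189² + 226² (one valid representation with x ≤ y).


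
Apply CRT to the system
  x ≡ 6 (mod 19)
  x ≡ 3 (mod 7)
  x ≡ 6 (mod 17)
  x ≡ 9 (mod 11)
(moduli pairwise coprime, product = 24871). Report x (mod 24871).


Product of moduli M = 19 · 7 · 17 · 11 = 24871.
Merge one congruence at a time:
  Start: x ≡ 6 (mod 19).
  Combine with x ≡ 3 (mod 7); new modulus lcm = 133.
    Write x = 6 + 19·t and substitute into x ≡ 3 (mod 7): 19·t ≡ 3 − 6 = -3 (mod 7).
    Reduce coefficients mod 7: 5·t ≡ 4 (mod 7).
    The inverse of 5 mod 7 is 3 (since 5·3 = 15 = 2·7 + 1), so t ≡ 3·4 = 12 ≡ 5 (mod 7).
    Then x = 6 + 19·5 = 101, valid modulo lcm(19, 7) = 133: x ≡ 101 (mod 133).
  Combine with x ≡ 6 (mod 17); new modulus lcm = 2261.
    Write x = 101 + 133·t and substitute into x ≡ 6 (mod 17): 133·t ≡ 6 − 101 = -95 (mod 17).
    Reduce coefficients mod 17: 14·t ≡ 7 (mod 17).
    The inverse of 14 mod 17 is 11 (since 14·11 = 154 = 9·17 + 1), so t ≡ 11·7 = 77 ≡ 9 (mod 17).
    Then x = 101 + 133·9 = 1298, valid modulo lcm(133, 17) = 2261: x ≡ 1298 (mod 2261).
  Combine with x ≡ 9 (mod 11); new modulus lcm = 24871.
    Write x = 1298 + 2261·t and substitute into x ≡ 9 (mod 11): 2261·t ≡ 9 − 1298 = -1289 (mod 11).
    Reduce coefficients mod 11: 6·t ≡ 9 (mod 11).
    The inverse of 6 mod 11 is 2 (since 6·2 = 12 = 1·11 + 1), so t ≡ 2·9 = 18 ≡ 7 (mod 11).
    Then x = 1298 + 2261·7 = 17125, valid modulo lcm(2261, 11) = 24871: x ≡ 17125 (mod 24871).
Verify against each original: 17125 mod 19 = 6, 17125 mod 7 = 3, 17125 mod 17 = 6, 17125 mod 11 = 9.

x ≡ 17125 (mod 24871).


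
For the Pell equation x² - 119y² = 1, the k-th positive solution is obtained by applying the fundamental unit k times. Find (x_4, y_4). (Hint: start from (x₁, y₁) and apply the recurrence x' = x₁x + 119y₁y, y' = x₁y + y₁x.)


Step 1: Find the fundamental solution (x₁, y₁) of x² - 119y² = 1.
  Expand √119 as a continued fraction. a₀ = ⌊√119⌋ = 10; iterate m_{k+1} = d_k·a_k − m_k, d_{k+1} = (119 − m_{k+1}²)/d_k, a_{k+1} = ⌊(a₀ + m_{k+1})/d_{k+1}⌋ (starting m₀ = 0, d₀ = 1), with convergents p_k = a_k·p_{k-1} + p_{k-2}, q_k = a_k·q_{k-1} + q_{k-2} (p₋₁ = 1, q₋₁ = 0):
  k = 0: a₀ = 10; p₀/q₀ = 10/1; p₀² − 119·q₀² = 100 − 119 = -19.
  k = 1: m = 10, d = 19, a = ⌊(10 + 10)/19⌋ = 1; p/q = (1·10 + 1)/(1·1 + 0) = 11/1; p² − 119·q² = 121 − 119 = 2.
  k = 2: m = 9, d = 2, a = ⌊(10 + 9)/2⌋ = 9; p/q = (9·11 + 10)/(9·1 + 1) = 109/10; p² − 119·q² = 11881 − 11900 = -19.
  k = 3: m = 9, d = 19, a = ⌊(10 + 9)/19⌋ = 1; p/q = (1·109 + 11)/(1·10 + 1) = 120/11; p² − 119·q² = 14400 − 14399 = 1.
  The first convergent with p² − 119·q² = 1 gives the fundamental solution (x₁, y₁) = (120, 11).
Step 2: Apply the recurrence (x_{n+1}, y_{n+1}) = (x₁x_n + 119y₁y_n, x₁y_n + y₁x_n) repeatedly.
  From (x_1, y_1) = (120, 11): x_2 = 120·120 + 119·11·11 = 28799; y_2 = 120·11 + 11·120 = 2640.
  From (x_2, y_2) = (28799, 2640): x_3 = 120·28799 + 119·11·2640 = 6911640; y_3 = 120·2640 + 11·28799 = 633589.
  From (x_3, y_3) = (6911640, 633589): x_4 = 120·6911640 + 119·11·633589 = 1658764801; y_4 = 120·633589 + 11·6911640 = 152058720.
Step 3: Verify x_4² - 119·y_4² = 2751500665036569601 - 2751500665036569600 = 1 (should be 1). ✓

(x_1, y_1) = (120, 11); (x_4, y_4) = (1658764801, 152058720).


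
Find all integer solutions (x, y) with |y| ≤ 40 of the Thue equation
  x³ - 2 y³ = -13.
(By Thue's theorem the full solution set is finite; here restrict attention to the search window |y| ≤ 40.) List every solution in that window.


The equation is x³ - 2y³ = -13. For fixed y, x³ = 2·y³ − 13, so a solution requires the RHS to be a perfect cube.
Strategy: iterate y from -40 to 40, compute RHS = 2·y³ − 13, and check whether it is a (positive or negative) perfect cube.
Check small values of y:
  y = 0: RHS = -13 is not a perfect cube.
  y = 1: RHS = -11 is not a perfect cube.
  y = -1: RHS = -15 is not a perfect cube.
  y = 2: RHS = 3 is not a perfect cube.
  y = -2: RHS = -29 is not a perfect cube.
  y = 3: RHS = 41 is not a perfect cube.
  y = -3: RHS = -67 is not a perfect cube.
Continuing the search up to |y| = 40 finds no solutions either.
No (x, y) in the scanned range satisfies the equation.

No integer solutions with |y| ≤ 40.


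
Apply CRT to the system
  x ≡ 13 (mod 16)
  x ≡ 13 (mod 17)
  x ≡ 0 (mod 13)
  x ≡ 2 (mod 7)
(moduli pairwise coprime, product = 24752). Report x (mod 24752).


Product of moduli M = 16 · 17 · 13 · 7 = 24752.
Merge one congruence at a time:
  Start: x ≡ 13 (mod 16).
  Combine with x ≡ 13 (mod 17); new modulus lcm = 272.
    Write x = 13 + 16·t and substitute into x ≡ 13 (mod 17): 16·t ≡ 13 − 13 = 0 (mod 17).
    The inverse of 16 mod 17 is 16 (since 16·16 = 256 = 15·17 + 1), so t ≡ 16·0 = 0 ≡ 0 (mod 17).
    Then x = 13 + 16·0 = 13, valid modulo lcm(16, 17) = 272: x ≡ 13 (mod 272).
  Combine with x ≡ 0 (mod 13); new modulus lcm = 3536.
    Write x = 13 + 272·t and substitute into x ≡ 0 (mod 13): 272·t ≡ 0 − 13 = -13 (mod 13).
    Reduce coefficients mod 13: 12·t ≡ 0 (mod 13).
    The inverse of 12 mod 13 is 12 (since 12·12 = 144 = 11·13 + 1), so t ≡ 12·0 = 0 ≡ 0 (mod 13).
    Then x = 13 + 272·0 = 13, valid modulo lcm(272, 13) = 3536: x ≡ 13 (mod 3536).
  Combine with x ≡ 2 (mod 7); new modulus lcm = 24752.
    Write x = 13 + 3536·t and substitute into x ≡ 2 (mod 7): 3536·t ≡ 2 − 13 = -11 (mod 7).
    Reduce coefficients mod 7: 1·t ≡ 3 (mod 7).
    So t ≡ 3 (mod 7).
    Then x = 13 + 3536·3 = 10621, valid modulo lcm(3536, 7) = 24752: x ≡ 10621 (mod 24752).
Verify against each original: 10621 mod 16 = 13, 10621 mod 17 = 13, 10621 mod 13 = 0, 10621 mod 7 = 2.

x ≡ 10621 (mod 24752).


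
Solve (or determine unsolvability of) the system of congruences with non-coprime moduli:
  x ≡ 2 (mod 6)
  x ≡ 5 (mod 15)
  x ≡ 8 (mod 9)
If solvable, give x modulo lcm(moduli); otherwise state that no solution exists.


Moduli 6, 15, 9 are not pairwise coprime, so CRT works modulo lcm(m_i) when all pairwise compatibility conditions hold.
Pairwise compatibility: gcd(m_i, m_j) must divide a_i - a_j for every pair.
Merge one congruence at a time:
  Start: x ≡ 2 (mod 6).
  Combine with x ≡ 5 (mod 15): gcd(6, 15) = 3; 5 - 2 = 3, which IS divisible by 3, so compatible.
    Write x = 2 + 6·t and substitute into x ≡ 5 (mod 15): 6·t ≡ 5 − 2 = 3 (mod 15).
    Divide the congruence (and modulus) by g = 3: 2·t ≡ 1 (mod 5).
    The inverse of 2 mod 5 is 3 (since 2·3 = 6 = 1·5 + 1), so t ≡ 3·1 = 3 ≡ 3 (mod 5).
    Then x = 2 + 6·3 = 20, valid modulo lcm(6, 15) = 30: x ≡ 20 (mod 30).
  Combine with x ≡ 8 (mod 9): gcd(30, 9) = 3; 8 - 20 = -12, which IS divisible by 3, so compatible.
    Write x = 20 + 30·t and substitute into x ≡ 8 (mod 9): 30·t ≡ 8 − 20 = -12 (mod 9).
    Divide the congruence (and modulus) by g = 3: 10·t ≡ -4 (mod 3).
    Reduce coefficients mod 3: 1·t ≡ 2 (mod 3).
    So t ≡ 2 (mod 3).
    Then x = 20 + 30·2 = 80, valid modulo lcm(30, 9) = 90: x ≡ 80 (mod 90).
Verify: 80 mod 6 = 2, 80 mod 15 = 5, 80 mod 9 = 8.

x ≡ 80 (mod 90).


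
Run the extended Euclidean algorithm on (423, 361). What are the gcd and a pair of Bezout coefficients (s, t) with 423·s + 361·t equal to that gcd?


Euclidean algorithm on (423, 361) — divide until remainder is 0:
  423 = 1 · 361 + 62
  361 = 5 · 62 + 51
  62 = 1 · 51 + 11
  51 = 4 · 11 + 7
  11 = 1 · 7 + 4
  7 = 1 · 4 + 3
  4 = 1 · 3 + 1
  3 = 3 · 1 + 0
gcd(423, 361) = 1.
Track Bezout coefficients alongside the remainders: start with r₀ = 423 = a·1 + b·0 (s = 1, t = 0) and r₁ = 361 = a·0 + b·1 (s = 0, t = 1); each new remainder r_{k+1} = r_{k-1} − q_k·r_k inherits s_{k+1} = s_{k-1} − q_k·s_k, t_{k+1} = t_{k-1} − q_k·t_k, so r_k = a·s_k + b·t_k at every step:
  q = 1: r = 62, s = 1 − 1·0 = 1, t = 0 − 1·1 = -1  (check: 423·1 + 361·(-1) = 62)
  q = 5: r = 51, s = 0 − 5·1 = -5, t = 1 − 5·(-1) = 6  (check: 423·(-5) + 361·6 = 51)
  q = 1: r = 11, s = 1 − 1·(-5) = 6, t = -1 − 1·6 = -7  (check: 423·6 + 361·(-7) = 11)
  q = 4: r = 7, s = -5 − 4·6 = -29, t = 6 − 4·(-7) = 34  (check: 423·(-29) + 361·34 = 7)
  q = 1: r = 4, s = 6 − 1·(-29) = 35, t = -7 − 1·34 = -41  (check: 423·35 + 361·(-41) = 4)
  q = 1: r = 3, s = -29 − 1·35 = -64, t = 34 − 1·(-41) = 75  (check: 423·(-64) + 361·75 = 3)
  q = 1: r = 1, s = 35 − 1·(-64) = 99, t = -41 − 1·75 = -116  (check: 423·99 + 361·(-116) = 1)
The row with r = 1 (the gcd) gives the Bezout coefficients s = 99, t = -116.
Result: 423 · (99) + 361 · (-116) = 1.

gcd(423, 361) = 1; s = 99, t = -116 (check: 423·99 + 361·(-116) = 1).


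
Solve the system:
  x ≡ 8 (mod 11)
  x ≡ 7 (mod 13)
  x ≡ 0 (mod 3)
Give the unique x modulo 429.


Moduli 11, 13, 3 are pairwise coprime; by CRT there is a unique solution modulo M = 11 · 13 · 3 = 429.
Solve pairwise, accumulating the modulus:
  Start with x ≡ 8 (mod 11).
  Combine with x ≡ 7 (mod 13): since gcd(11, 13) = 1, we get a unique residue mod 143.
    Write x = 8 + 11·t and substitute into x ≡ 7 (mod 13): 11·t ≡ 7 − 8 = -1 (mod 13).
    Reduce coefficients mod 13: 11·t ≡ 12 (mod 13).
    The inverse of 11 mod 13 is 6 (since 11·6 = 66 = 5·13 + 1), so t ≡ 6·12 = 72 ≡ 7 (mod 13).
    Then x = 8 + 11·7 = 85, valid modulo lcm(11, 13) = 143: x ≡ 85 (mod 143).
  Combine with x ≡ 0 (mod 3): since gcd(143, 3) = 1, we get a unique residue mod 429.
    Write x = 85 + 143·t and substitute into x ≡ 0 (mod 3): 143·t ≡ 0 − 85 = -85 (mod 3).
    Reduce coefficients mod 3: 2·t ≡ 2 (mod 3).
    The inverse of 2 mod 3 is 2 (since 2·2 = 4 = 1·3 + 1), so t ≡ 2·2 = 4 ≡ 1 (mod 3).
    Then x = 85 + 143·1 = 228, valid modulo lcm(143, 3) = 429: x ≡ 228 (mod 429).
Verify: 228 mod 11 = 8 ✓, 228 mod 13 = 7 ✓, 228 mod 3 = 0 ✓.

x ≡ 228 (mod 429).
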